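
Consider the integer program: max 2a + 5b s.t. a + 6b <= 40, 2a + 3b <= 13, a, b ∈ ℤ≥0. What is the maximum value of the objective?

20

(a,b)=(0,4): 1·0+6·4=24≤40, 2·0+3·4=12≤13, objective 20.
(a,b)=(1,3): 1·1+6·3=19≤40, 2·1+3·3=11≤13, objective 17.
(a,b)=(0,3): 1·0+6·3=18≤40, 2·0+3·3=9≤13, objective 15.
Maximum is 20 at (a,b)=(0,4).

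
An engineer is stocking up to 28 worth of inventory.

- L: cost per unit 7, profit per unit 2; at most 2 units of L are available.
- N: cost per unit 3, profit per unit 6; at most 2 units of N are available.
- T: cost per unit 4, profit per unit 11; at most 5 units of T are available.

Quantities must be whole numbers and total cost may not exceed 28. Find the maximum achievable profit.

67

This is a bounded integer knapsack.
T has the best ratio (11/4); taking only T gives at most 5×11 = 55 (stopped by the supply cap of 5).
Mixing does better — 2×N and 5×T: cost 26 ≤ 28, profit 2·6 + 5·11 = 67.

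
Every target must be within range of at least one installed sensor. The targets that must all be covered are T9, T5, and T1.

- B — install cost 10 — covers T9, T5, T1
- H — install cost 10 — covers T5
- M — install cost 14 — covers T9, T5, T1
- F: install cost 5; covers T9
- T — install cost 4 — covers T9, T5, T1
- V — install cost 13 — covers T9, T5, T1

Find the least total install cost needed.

4

T alone covers T9, T5, T1 — every target.
Total install cost: 4.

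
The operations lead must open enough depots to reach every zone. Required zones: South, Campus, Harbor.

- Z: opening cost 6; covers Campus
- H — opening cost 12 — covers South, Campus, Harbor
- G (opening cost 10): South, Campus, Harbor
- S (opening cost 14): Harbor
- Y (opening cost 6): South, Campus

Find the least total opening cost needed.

The greedy cost-per-new-zone heuristic would pick Y and G for 16, but a cheaper cover exists.
G alone covers South, Campus, Harbor — every zone.
Total opening cost: 10.
No cover costs less than 10.

10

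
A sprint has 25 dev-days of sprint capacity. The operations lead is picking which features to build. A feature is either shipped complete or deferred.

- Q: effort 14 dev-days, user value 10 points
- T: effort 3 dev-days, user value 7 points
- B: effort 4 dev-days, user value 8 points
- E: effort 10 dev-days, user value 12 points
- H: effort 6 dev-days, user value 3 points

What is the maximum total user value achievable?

30

Take T, B, E, and H: effort 3 + 4 + 10 + 6 = 23 ≤ 25, user value 7 + 8 + 12 + 3 = 30.
No other feasible combination does better.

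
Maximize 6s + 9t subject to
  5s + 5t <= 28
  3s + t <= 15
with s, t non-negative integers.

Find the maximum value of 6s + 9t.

45

The continuous relaxation peaks at (0, 5.6) with value 50.40; rounding to a feasible lattice point costs some objective.
(s,t)=(0,5) is feasible, giving 45.
(s,t)=(1,4) is feasible, giving 42.
(s,t)=(0,4) is feasible, giving 36.
No feasible integer point exceeds 45.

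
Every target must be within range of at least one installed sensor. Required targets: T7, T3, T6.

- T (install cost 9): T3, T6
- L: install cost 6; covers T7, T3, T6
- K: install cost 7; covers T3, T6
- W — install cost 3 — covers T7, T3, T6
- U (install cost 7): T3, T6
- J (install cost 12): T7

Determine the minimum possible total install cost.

W alone covers T7, T3, T6 — every target.
Total install cost: 3.

3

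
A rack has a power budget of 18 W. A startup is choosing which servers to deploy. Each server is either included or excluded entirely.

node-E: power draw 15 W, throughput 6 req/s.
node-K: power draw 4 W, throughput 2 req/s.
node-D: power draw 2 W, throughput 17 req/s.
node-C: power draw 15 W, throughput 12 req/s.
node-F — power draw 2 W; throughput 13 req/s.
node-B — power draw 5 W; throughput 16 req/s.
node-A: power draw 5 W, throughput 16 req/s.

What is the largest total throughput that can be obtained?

64

Treat it as a binary knapsack problem.
Take node-K, node-D, node-F, node-B, and node-A: power draw 4 + 2 + 2 + 5 + 5 = 18 ≤ 18, throughput 2 + 17 + 13 + 16 + 16 = 64.
No other feasible combination does better.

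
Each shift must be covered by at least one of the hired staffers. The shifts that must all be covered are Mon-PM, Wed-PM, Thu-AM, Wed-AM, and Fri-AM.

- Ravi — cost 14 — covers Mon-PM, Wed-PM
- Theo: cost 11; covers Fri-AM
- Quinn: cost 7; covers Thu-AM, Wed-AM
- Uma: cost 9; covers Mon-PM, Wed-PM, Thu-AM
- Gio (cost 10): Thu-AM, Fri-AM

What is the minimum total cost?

26

Choose Quinn, Uma, and Gio: together they cover Mon-PM, Wed-PM, Thu-AM, Wed-AM, Fri-AM — every shift.
Total cost: 7 + 9 + 10 = 26.
No cover costs less than 26.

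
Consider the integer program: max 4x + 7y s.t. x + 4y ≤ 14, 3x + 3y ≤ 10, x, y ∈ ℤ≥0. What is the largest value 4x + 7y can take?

21

(x,y)=(0,3): 1·0+4·3=12≤14, 3·0+3·3=9≤10, objective 21.
(x,y)=(1,2): 1·1+4·2=9≤14, 3·1+3·2=9≤10, objective 18.
Maximum is 21 at (x,y)=(0,3).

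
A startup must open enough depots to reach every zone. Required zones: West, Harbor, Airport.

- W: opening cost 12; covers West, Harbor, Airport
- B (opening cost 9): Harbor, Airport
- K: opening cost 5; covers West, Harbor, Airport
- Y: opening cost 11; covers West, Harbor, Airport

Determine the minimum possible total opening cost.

5

This is an integer covering problem.
K alone covers West, Harbor, Airport — every zone.
Total opening cost: 5.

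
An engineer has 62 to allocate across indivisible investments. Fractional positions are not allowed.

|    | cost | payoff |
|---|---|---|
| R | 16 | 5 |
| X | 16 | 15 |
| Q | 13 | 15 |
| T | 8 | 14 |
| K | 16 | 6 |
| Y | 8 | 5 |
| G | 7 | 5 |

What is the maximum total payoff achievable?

Treat it as a binary knapsack problem.
Allowing fractional choices, the relaxed optimum would be about 57.8, but investments are indivisible.
X + Q + T + K + Y: cost 16 + 13 + 8 + 16 + 8 = 61 ≤ 62, payoff 15 + 15 + 14 + 6 + 5 = 55.
X + Q + T + K + G: cost 16 + 13 + 8 + 16 + 7 = 60 ≤ 62, payoff 15 + 15 + 14 + 6 + 5 = 55.
The maximum payoff is 55; one optimal choice is X, Q, T, K, and G.

55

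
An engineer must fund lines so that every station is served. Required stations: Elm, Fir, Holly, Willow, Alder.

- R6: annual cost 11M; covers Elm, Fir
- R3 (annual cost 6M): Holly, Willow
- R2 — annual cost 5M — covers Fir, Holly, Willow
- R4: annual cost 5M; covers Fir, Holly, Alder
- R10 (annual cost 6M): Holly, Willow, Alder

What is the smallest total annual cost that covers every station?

17

Choose R6 and R10: together they cover Elm, Fir, Holly, Willow, Alder — every station.
Total annual cost: 11 + 6 = 17.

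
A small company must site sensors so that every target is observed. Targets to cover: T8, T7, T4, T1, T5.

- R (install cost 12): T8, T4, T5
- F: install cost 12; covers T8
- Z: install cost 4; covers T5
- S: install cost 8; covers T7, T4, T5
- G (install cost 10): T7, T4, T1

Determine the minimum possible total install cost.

The greedy cost-per-new-target heuristic would pick S, G, and R for 30, but a cheaper cover exists.
Choose R and G: together they cover T8, T7, T4, T1, T5 — every target.
Total install cost: 12 + 10 = 22.
No cover costs less than 22.

22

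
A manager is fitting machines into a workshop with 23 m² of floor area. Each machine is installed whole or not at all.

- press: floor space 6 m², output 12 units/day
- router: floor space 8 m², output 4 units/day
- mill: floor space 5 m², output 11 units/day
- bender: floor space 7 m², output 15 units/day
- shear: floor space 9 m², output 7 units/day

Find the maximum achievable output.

38

Take press, mill, and bender: floor space 6 + 5 + 7 = 18 ≤ 23, output 12 + 11 + 15 = 38.
No other feasible combination does better.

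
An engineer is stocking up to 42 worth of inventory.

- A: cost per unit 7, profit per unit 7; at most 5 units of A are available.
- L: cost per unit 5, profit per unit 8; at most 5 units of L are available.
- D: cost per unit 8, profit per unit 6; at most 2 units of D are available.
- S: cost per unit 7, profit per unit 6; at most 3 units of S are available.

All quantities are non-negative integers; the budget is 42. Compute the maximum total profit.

54

Take 2×A and 5×L: cost 39 ≤ 42, profit 2·7 + 5·8 = 54.
L has the best ratio (8/5) and is taken to its limit of 5; remaining capacity is filled optimally with the others.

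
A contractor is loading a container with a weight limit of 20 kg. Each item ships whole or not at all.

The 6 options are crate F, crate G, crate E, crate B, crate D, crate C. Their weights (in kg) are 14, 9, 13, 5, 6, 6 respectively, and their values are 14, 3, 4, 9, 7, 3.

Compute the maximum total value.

23

Take crate F and crate B: weight 14 + 5 = 19 ≤ 20, value 14 + 9 = 23.
No other feasible combination does better.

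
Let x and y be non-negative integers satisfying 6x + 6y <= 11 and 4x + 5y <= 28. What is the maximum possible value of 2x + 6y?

The continuous relaxation peaks at (0, 1.83) with value 11.00; rounding to a feasible lattice point costs some objective.
(x,y)=(0,1): 6·0+6·1=6≤11, 4·0+5·1=5≤28, objective 6.
(x,y)=(1,0): 6·1+6·0=6≤11, 4·1+5·0=4≤28, objective 2.
(x,y)=(0,0): 6·0+6·0=0≤11, 4·0+5·0=0≤28, objective 0.
Maximum is 6 at (x,y)=(0,1).

6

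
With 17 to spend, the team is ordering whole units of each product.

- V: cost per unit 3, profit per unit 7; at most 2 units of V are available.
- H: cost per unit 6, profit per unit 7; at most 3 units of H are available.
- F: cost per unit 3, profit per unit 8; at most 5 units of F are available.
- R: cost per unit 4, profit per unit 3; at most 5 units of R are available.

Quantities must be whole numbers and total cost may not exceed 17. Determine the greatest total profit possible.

This is a bounded integer knapsack.
F has the best ratio (8/3); taking only F gives at most 5×8 = 40 (stopped by the cost limit).
Optimal: 5×F: cost 15 ≤ 17, profit 5·8 = 40.

40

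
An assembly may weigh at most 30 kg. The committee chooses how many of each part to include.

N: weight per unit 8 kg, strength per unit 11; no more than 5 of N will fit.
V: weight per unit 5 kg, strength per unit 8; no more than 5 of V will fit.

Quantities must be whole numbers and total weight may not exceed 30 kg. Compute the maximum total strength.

43

This is a bounded integer knapsack.
1×N and 4×V: weight 28 ≤ 30, strength 1·11 + 4·8 = 43.
3×N and 1×V: weight 29 ≤ 30, strength 3·11 + 1·8 = 41.
Best is 43.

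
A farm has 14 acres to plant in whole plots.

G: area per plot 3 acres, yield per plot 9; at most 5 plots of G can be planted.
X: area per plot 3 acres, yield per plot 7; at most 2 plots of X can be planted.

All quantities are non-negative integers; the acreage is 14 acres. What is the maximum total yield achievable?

G has the best ratio (9/3); taking only G gives at most 4×9 = 36 (stopped by the area limit).
Optimal: 4×G: area 12 ≤ 14, yield 4·9 = 36.

36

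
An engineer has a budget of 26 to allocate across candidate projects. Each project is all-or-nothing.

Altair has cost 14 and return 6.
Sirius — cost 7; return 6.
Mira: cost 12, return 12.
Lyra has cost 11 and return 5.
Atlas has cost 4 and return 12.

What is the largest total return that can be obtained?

30

This is a 0-1 knapsack instance.
Allowing fractional choices, the relaxed optimum would be about 31.4, but projects are indivisible.
Sirius + Mira + Atlas: cost 7 + 12 + 4 = 23 ≤ 26, return 6 + 12 + 12 = 30.
Mira + Atlas: cost 12 + 4 = 16 ≤ 26, return 12 + 12 = 24.
Best is Sirius, Mira, and Atlas with total return 30.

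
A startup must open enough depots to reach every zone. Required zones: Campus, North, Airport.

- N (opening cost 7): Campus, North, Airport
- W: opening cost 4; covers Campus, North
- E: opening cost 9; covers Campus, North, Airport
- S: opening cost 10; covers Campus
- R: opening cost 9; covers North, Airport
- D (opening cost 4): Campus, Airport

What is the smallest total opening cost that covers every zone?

7

This is a weighted set-cover instance.
The greedy cost-per-new-zone heuristic would pick W and D for 8, but a cheaper cover exists.
N alone covers Campus, North, Airport — every zone.
Total opening cost: 7.
No cover costs less than 7.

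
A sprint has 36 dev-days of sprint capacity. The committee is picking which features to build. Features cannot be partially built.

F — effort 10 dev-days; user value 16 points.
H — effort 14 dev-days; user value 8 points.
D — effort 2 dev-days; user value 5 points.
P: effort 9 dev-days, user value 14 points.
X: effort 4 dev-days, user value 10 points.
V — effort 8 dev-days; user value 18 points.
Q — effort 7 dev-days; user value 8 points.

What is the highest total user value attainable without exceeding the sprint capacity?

F + P + X + V: effort 10 + 9 + 4 + 8 = 31 ≤ 36, user value 16 + 14 + 10 + 18 = 58.
F + D + P + X + V: effort 10 + 2 + 9 + 4 + 8 = 33 ≤ 36, user value 16 + 5 + 14 + 10 + 18 = 63.
F + D + P + V + Q: effort 10 + 2 + 9 + 8 + 7 = 36 ≤ 36, user value 16 + 5 + 14 + 18 + 8 = 61.
Best is F, D, P, X, and V with total user value 63.

63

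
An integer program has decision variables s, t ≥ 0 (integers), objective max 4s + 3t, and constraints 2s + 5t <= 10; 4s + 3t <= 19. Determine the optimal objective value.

16

The continuous relaxation peaks at (4.75, 0) with value 19.00; rounding to a feasible lattice point costs some objective.
(s,t)=(4,0): 2·4+5·0=8≤10, 4·4+3·0=16≤19, objective 16.
(s,t)=(3,0): 2·3+5·0=6≤10, 4·3+3·0=12≤19, objective 12.
The best lattice point is (4,0), giving 16.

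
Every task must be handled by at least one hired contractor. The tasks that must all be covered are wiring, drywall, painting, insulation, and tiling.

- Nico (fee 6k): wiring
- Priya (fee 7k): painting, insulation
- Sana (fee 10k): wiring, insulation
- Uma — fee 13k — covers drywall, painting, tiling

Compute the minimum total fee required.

This is an integer covering problem.
The greedy cost-per-new-task heuristic would pick Priya, Nico, and Uma for 26, but a cheaper cover exists.
Choose Sana and Uma: together they cover wiring, drywall, painting, insulation, tiling — every task.
Total fee: 10 + 13 = 23.
No cover costs less than 23.

23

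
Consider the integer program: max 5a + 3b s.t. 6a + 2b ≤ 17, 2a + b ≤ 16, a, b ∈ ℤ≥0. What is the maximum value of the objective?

24

The continuous relaxation peaks at (0, 8.5) with value 25.50; rounding to a feasible lattice point costs some objective.
(a,b)=(0,8) is feasible, giving 24.
(a,b)=(0,7) is feasible, giving 21.
The best lattice point is (0,8), giving 24.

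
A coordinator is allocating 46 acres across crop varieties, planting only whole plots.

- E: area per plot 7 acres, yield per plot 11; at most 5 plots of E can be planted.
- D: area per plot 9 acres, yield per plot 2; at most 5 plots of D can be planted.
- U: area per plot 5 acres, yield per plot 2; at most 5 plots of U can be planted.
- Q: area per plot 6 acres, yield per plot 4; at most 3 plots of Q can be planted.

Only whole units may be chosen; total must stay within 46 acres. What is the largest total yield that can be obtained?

61

E has the best ratio (11/7); taking only E gives at most 5×11 = 55 (stopped by the supply cap of 5).
Mixing does better — 5×E, 1×U, and 1×Q: area 46 ≤ 46, yield 5·11 + 1·2 + 1·4 = 61.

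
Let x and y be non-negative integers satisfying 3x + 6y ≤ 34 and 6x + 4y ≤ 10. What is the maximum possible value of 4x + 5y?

10

Relaxing integrality, the LP optimum is 12.50 at (x,y) = (0, 2.5), which is not an integer point.
(x,y)=(0,2): 3·0+6·2=12≤34, 6·0+4·2=8≤10, objective 10.
(x,y)=(1,1): 3·1+6·1=9≤34, 6·1+4·1=10≤10, objective 9.
(x,y)=(0,1): 3·0+6·1=6≤34, 6·0+4·1=4≤10, objective 5.
Maximum is 10 at (x,y)=(0,2).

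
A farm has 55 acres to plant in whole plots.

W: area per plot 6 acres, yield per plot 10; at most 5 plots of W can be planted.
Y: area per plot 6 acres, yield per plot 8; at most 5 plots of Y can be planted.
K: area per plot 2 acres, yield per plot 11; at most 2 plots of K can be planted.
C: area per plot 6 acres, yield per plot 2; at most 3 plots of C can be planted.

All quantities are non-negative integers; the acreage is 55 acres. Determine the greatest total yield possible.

K has the best ratio (11/2); taking only K gives at most 2×11 = 22 (stopped by the supply cap of 2).
Mixing does better — 5×W, 3×Y, and 2×K: area 52 ≤ 55, yield 5·10 + 3·8 + 2·11 = 96.

96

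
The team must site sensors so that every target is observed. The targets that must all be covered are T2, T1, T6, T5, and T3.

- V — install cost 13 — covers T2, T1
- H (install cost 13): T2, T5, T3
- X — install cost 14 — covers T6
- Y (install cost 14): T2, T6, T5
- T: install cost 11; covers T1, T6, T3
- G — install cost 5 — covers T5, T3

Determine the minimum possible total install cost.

24

The greedy cost-per-new-target heuristic would pick G, T, and V for 29, but a cheaper cover exists.
Choose H and T: together they cover T2, T1, T6, T5, T3 — every target.
Total install cost: 13 + 11 = 24.
No cover costs less than 24.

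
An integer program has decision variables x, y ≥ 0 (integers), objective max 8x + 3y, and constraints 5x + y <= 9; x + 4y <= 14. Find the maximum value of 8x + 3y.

(x,y)=(1,3) is feasible, giving 17.
(x,y)=(1,2) is feasible, giving 14.
(x,y)=(0,3) is feasible, giving 9.
The best lattice point is (1,3), giving 17.

17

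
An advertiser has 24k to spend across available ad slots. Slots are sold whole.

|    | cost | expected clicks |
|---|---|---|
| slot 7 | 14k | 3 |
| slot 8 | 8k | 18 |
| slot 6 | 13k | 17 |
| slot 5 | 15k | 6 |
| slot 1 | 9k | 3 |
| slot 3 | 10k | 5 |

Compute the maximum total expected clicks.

Allowing fractional choices, the relaxed optimum would be about 36.5, but ad slots are indivisible.
slot 8 + slot 3: cost 8 + 10 = 18 ≤ 24, expected clicks 18 + 5 = 23.
slot 8 + slot 5: cost 8 + 15 = 23 ≤ 24, expected clicks 18 + 6 = 24.
slot 8 + slot 6: cost 8 + 13 = 21 ≤ 24, expected clicks 18 + 17 = 35.
Best is slot 8 and slot 6 with total expected clicks 35.

35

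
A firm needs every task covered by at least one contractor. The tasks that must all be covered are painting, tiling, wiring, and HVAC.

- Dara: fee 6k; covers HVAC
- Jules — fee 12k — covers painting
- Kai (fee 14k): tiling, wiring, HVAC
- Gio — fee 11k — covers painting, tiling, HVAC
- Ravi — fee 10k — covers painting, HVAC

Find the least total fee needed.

This is an integer covering problem.
The greedy cost-per-new-task heuristic would pick Gio and Kai for 25, but a cheaper cover exists.
Choose Kai and Ravi: together they cover painting, tiling, wiring, HVAC — every task.
Total fee: 14 + 10 = 24.
No cover costs less than 24.

24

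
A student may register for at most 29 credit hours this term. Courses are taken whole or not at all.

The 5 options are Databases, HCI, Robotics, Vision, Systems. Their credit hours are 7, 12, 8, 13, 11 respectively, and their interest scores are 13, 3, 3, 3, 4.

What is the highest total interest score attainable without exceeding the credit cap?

Allowing fractional choices, the relaxed optimum would be about 20.8, but courses are indivisible.
Databases + HCI + Robotics: credit hours 7 + 12 + 8 = 27 ≤ 29, interest score 13 + 3 + 3 = 19.
Databases + Robotics + Vision: credit hours 7 + 8 + 13 = 28 ≤ 29, interest score 13 + 3 + 3 = 19.
Databases + Robotics + Systems: credit hours 7 + 8 + 11 = 26 ≤ 29, interest score 13 + 3 + 4 = 20.
Best is Databases, Robotics, and Systems with total interest score 20.

20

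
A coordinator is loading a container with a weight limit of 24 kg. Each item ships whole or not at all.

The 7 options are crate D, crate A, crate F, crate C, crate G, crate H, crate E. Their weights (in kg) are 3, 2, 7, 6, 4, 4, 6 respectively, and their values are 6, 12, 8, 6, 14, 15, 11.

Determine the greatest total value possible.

This is a 0-1 knapsack instance.
Allowing fractional choices, the relaxed optimum would be about 63.7, but items are indivisible.
crate A + crate F + crate G + crate H + crate E: weight 2 + 7 + 4 + 4 + 6 = 23 ≤ 24, value 12 + 8 + 14 + 15 + 11 = 60.
crate D + crate A + crate G + crate H + crate E: weight 3 + 2 + 4 + 4 + 6 = 19 ≤ 24, value 6 + 12 + 14 + 15 + 11 = 58.
crate A + crate C + crate G + crate H + crate E: weight 2 + 6 + 4 + 4 + 6 = 22 ≤ 24, value 12 + 6 + 14 + 15 + 11 = 58.
Best is crate A, crate F, crate G, crate H, and crate E with total value 60.

60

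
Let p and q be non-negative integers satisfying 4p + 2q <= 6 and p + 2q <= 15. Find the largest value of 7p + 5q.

15

(p,q)=(0,3): 4·0+2·3=6≤6, 1·0+2·3=6≤15, objective 15.
(p,q)=(0,2): 4·0+2·2=4≤6, 1·0+2·2=4≤15, objective 10.
The best lattice point is (0,3), giving 15.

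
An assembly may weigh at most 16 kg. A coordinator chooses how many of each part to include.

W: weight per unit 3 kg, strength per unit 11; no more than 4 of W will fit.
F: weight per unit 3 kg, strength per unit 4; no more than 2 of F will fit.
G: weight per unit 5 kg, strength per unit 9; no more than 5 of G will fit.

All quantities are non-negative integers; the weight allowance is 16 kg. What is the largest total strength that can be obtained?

Take 4×W and 1×F: weight 15 ≤ 16, strength 4·11 + 1·4 = 48.
W has the best ratio (11/3) and is taken to its limit of 4; remaining capacity is filled optimally with the others.

48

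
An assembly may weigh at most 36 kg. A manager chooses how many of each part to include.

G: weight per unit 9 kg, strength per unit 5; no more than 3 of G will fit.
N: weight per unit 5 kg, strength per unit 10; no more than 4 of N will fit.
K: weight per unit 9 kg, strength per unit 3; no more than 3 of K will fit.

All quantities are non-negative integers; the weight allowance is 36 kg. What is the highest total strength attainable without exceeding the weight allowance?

45

This is a bounded integer knapsack.
N has the best ratio (10/5); taking only N gives at most 4×10 = 40 (stopped by the supply cap of 4).
Mixing does better — 1×G and 4×N: weight 29 ≤ 36, strength 1·5 + 4·10 = 45.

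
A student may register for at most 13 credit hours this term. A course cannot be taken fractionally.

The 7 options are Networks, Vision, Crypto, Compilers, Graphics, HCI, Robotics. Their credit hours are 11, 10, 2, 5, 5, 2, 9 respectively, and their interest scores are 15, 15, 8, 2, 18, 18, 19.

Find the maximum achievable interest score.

Allowing fractional choices, the relaxed optimum would be about 52.4, but courses are indivisible.
Crypto + Graphics + HCI: credit hours 2 + 5 + 2 = 9 ≤ 13, interest score 8 + 18 + 18 = 44.
Crypto + HCI + Robotics: credit hours 2 + 2 + 9 = 13 ≤ 13, interest score 8 + 18 + 19 = 45.
Best is Crypto, HCI, and Robotics with total interest score 45.

45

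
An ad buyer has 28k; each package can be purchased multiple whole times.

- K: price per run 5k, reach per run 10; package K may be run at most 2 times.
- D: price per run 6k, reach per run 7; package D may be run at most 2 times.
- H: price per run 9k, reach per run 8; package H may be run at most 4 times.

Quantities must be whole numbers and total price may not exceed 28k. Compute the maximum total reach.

36

2×K, 1×D, and 1×H: price 25 ≤ 28, reach 2·10 + 1·7 + 1·8 = 35.
2×K and 2×H: price 28 ≤ 28, reach 2·10 + 2·8 = 36.
Best is 36.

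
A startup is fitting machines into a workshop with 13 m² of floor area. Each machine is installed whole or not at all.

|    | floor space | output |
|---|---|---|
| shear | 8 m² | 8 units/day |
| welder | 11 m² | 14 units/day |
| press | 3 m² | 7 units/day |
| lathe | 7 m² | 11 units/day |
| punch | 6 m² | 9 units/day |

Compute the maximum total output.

Allowing fractional choices, the relaxed optimum would be about 22.5, but machines are indivisible.
press + punch: floor space 3 + 6 = 9 ≤ 13, output 7 + 9 = 16.
lathe + punch: floor space 7 + 6 = 13 ≤ 13, output 11 + 9 = 20.
press + lathe: floor space 3 + 7 = 10 ≤ 13, output 7 + 11 = 18.
Best is lathe and punch with total output 20.

20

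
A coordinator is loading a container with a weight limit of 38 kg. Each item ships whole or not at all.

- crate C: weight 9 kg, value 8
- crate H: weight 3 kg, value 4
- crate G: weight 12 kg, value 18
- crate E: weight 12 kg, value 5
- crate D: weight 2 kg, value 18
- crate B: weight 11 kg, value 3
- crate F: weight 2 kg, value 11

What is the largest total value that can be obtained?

This is an integer program with binary decision variables.
Allowing fractional choices, the relaxed optimum would be about 63.2, but items are indivisible.
crate C + crate G + crate E + crate D + crate F: weight 9 + 12 + 12 + 2 + 2 = 37 ≤ 38, value 8 + 18 + 5 + 18 + 11 = 60.
crate C + crate H + crate G + crate D + crate F: weight 9 + 3 + 12 + 2 + 2 = 28 ≤ 38, value 8 + 4 + 18 + 18 + 11 = 59.
Best is crate C, crate G, crate E, crate D, and crate F with total value 60.

60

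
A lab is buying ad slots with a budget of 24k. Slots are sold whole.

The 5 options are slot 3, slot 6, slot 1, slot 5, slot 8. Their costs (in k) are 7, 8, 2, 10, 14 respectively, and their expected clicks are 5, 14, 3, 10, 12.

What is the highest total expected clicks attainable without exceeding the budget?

Allowing fractional choices, the relaxed optimum would be about 30.4, but ad slots are indivisible.
slot 6 + slot 8: cost 8 + 14 = 22 ≤ 24, expected clicks 14 + 12 = 26.
slot 6 + slot 1 + slot 5: cost 8 + 2 + 10 = 20 ≤ 24, expected clicks 14 + 3 + 10 = 27.
slot 6 + slot 1 + slot 8: cost 8 + 2 + 14 = 24 ≤ 24, expected clicks 14 + 3 + 12 = 29.
Best is slot 6, slot 1, and slot 8 with total expected clicks 29.

29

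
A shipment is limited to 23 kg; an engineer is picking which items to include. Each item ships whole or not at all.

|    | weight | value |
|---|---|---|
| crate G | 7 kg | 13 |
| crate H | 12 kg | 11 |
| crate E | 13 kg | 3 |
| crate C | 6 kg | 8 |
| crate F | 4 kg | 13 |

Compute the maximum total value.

This is a 0-1 knapsack instance.
Allowing fractional choices, the relaxed optimum would be about 39.5, but items are indivisible.
crate G + crate C + crate F: weight 7 + 6 + 4 = 17 ≤ 23, value 13 + 8 + 13 = 34.
crate H + crate C + crate F: weight 12 + 6 + 4 = 22 ≤ 23, value 11 + 8 + 13 = 32.
crate G + crate H + crate F: weight 7 + 12 + 4 = 23 ≤ 23, value 13 + 11 + 13 = 37.
Best is crate G, crate H, and crate F with total value 37.

37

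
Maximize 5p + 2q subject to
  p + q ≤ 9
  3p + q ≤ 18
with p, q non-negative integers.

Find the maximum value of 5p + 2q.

31

The continuous relaxation peaks at (4.5, 4.5) with value 31.50; rounding to a feasible lattice point costs some objective.
(p,q)=(5,3): 1·5+1·3=8≤9, 3·5+1·3=18≤18, objective 31.
(p,q)=(4,5): 1·4+1·5=9≤9, 3·4+1·5=17≤18, objective 30.
(p,q)=(5,2): 1·5+1·2=7≤9, 3·5+1·2=17≤18, objective 29.
No feasible integer point exceeds 31.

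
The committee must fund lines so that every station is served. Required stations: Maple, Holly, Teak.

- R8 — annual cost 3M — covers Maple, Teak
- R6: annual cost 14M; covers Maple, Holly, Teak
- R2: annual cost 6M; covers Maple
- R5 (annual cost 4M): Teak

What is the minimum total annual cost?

14

This is an integer covering problem.
R6 alone covers Maple, Holly, Teak — every station.
Total annual cost: 14.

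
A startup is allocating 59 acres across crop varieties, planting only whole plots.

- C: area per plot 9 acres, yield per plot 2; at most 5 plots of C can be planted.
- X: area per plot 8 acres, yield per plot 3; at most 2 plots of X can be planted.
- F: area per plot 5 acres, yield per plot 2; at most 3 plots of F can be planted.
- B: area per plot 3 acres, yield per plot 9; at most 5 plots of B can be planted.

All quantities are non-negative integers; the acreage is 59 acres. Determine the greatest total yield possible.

59

This is a bounded integer knapsack.
1×C, 2×X, 3×F, and 5×B: area 55 ≤ 59, yield 1·2 + 2·3 + 3·2 + 5·9 = 59.
2×C, 2×X, 2×F, and 5×B: area 59 ≤ 59, yield 2·2 + 2·3 + 2·2 + 5·9 = 59.
Best is 59.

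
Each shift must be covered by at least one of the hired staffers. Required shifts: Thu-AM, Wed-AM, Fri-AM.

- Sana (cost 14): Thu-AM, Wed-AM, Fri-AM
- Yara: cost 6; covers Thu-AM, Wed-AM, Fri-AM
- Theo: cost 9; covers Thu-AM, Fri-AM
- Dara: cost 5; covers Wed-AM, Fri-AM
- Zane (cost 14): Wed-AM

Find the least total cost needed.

This is a weighted set-cover instance.
Yara alone covers Thu-AM, Wed-AM, Fri-AM — every shift.
Total cost: 6.
No cover costs less than 6.

6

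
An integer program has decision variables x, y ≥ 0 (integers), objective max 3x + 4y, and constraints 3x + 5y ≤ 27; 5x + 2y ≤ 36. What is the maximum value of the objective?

The continuous relaxation peaks at (6.63, 1.42) with value 25.58; rounding to a feasible lattice point costs some objective.
(x,y)=(4,3): 3·4+5·3=27≤27, 5·4+2·3=26≤36, objective 24.
(x,y)=(5,2): 3·5+5·2=25≤27, 5·5+2·2=29≤36, objective 23.
No feasible integer point exceeds 24.

24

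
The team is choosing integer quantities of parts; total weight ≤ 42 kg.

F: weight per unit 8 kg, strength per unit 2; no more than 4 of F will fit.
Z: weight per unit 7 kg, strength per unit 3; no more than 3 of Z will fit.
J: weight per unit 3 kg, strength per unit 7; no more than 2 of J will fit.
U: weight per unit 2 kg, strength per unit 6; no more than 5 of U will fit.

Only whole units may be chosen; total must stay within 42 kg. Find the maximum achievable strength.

This is a bounded integer knapsack.
Take 3×Z, 2×J, and 5×U: weight 37 ≤ 42, strength 3·3 + 2·7 + 5·6 = 53.
U has the best ratio (6/2) and is taken to its limit of 5; remaining capacity is filled optimally with the others.

53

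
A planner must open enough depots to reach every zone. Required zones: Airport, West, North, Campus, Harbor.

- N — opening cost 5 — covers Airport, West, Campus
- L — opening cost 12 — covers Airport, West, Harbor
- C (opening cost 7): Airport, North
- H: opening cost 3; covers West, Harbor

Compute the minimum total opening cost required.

15

This is a weighted set-cover instance.
Choose N, C, and H: together they cover Airport, West, North, Campus, Harbor — every zone.
Total opening cost: 5 + 7 + 3 = 15.
No cover costs less than 15.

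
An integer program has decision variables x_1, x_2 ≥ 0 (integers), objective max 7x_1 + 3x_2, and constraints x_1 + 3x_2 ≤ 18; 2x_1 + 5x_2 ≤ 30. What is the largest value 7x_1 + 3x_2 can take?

(x_1,x_2)=(15,0) is feasible, giving 105.
(x_1,x_2)=(14,0) is feasible, giving 98.
The best lattice point is (15,0), giving 105.

105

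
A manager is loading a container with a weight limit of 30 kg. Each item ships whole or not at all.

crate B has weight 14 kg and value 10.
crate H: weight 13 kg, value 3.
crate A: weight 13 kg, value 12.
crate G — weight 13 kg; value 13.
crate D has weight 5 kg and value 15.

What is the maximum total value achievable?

28

This is a 0-1 knapsack instance.
crate B + crate D: weight 14 + 5 = 19 ≤ 30, value 10 + 15 = 25.
crate G + crate D: weight 13 + 5 = 18 ≤ 30, value 13 + 15 = 28.
crate A + crate D: weight 13 + 5 = 18 ≤ 30, value 12 + 15 = 27.
Best is crate G and crate D with total value 28.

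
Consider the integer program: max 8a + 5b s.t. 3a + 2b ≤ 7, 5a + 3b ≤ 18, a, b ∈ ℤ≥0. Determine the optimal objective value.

Relaxing integrality, the LP optimum is 18.67 at (a,b) = (2.33, 0), which is not an integer point.
(a,b)=(1,2) is feasible, giving 18.
(a,b)=(2,0) is feasible, giving 16.
(a,b)=(0,3) is feasible, giving 15.
The best lattice point is (1,2), giving 18.

18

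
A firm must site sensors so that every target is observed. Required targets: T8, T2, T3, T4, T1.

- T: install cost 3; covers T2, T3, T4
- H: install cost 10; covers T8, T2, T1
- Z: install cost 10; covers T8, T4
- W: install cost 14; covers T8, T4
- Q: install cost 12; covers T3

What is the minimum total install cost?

Choose T and H: together they cover T8, T2, T3, T4, T1 — every target.
Total install cost: 3 + 10 = 13.
No cover costs less than 13.

13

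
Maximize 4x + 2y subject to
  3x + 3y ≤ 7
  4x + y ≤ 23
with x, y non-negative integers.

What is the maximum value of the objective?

The continuous relaxation peaks at (2.33, 0) with value 9.33; rounding to a feasible lattice point costs some objective.
(x,y)=(2,0): 3·2+3·0=6≤7, 4·2+1·0=8≤23, objective 8.
(x,y)=(1,1): 3·1+3·1=6≤7, 4·1+1·1=5≤23, objective 6.
(x,y)=(1,0): 3·1+3·0=3≤7, 4·1+1·0=4≤23, objective 4.
The best lattice point is (2,0), giving 8.

8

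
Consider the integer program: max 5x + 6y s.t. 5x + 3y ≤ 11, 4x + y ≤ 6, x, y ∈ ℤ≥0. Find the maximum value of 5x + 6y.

18

Relaxing integrality, the LP optimum is 22.00 at (x,y) = (0, 3.67), which is not an integer point.
(x,y)=(0,3): 5·0+3·3=9≤11, 4·0+1·3=3≤6, objective 18.
(x,y)=(1,2): 5·1+3·2=11≤11, 4·1+1·2=6≤6, objective 17.
The best lattice point is (0,3), giving 18.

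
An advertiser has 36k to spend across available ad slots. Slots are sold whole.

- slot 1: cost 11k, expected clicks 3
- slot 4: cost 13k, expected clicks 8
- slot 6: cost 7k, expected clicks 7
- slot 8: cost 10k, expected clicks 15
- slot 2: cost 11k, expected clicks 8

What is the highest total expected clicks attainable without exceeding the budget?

This is an integer program with binary decision variables.
Allowing fractional choices, the relaxed optimum would be about 34.9, but ad slots are indivisible.
slot 4 + slot 6 + slot 8: cost 13 + 7 + 10 = 30 ≤ 36, expected clicks 8 + 7 + 15 = 30.
slot 6 + slot 8 + slot 2: cost 7 + 10 + 11 = 28 ≤ 36, expected clicks 7 + 15 + 8 = 30.
slot 4 + slot 8 + slot 2: cost 13 + 10 + 11 = 34 ≤ 36, expected clicks 8 + 15 + 8 = 31.
Best is slot 4, slot 8, and slot 2 with total expected clicks 31.

31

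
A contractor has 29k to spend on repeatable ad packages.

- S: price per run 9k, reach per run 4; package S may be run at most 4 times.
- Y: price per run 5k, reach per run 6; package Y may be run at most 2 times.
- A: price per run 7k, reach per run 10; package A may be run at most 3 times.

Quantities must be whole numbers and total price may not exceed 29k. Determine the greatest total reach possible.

This is a bounded integer knapsack.
A has the best ratio (10/7); taking only A gives at most 3×10 = 30 (stopped by the supply cap of 3).
Mixing does better — 1×Y and 3×A: price 26 ≤ 29, reach 1·6 + 3·10 = 36.

36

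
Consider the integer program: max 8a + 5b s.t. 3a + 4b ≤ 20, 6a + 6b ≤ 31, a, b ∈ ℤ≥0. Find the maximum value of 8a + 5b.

(a,b)=(5,0): 3·5+4·0=15≤20, 6·5+6·0=30≤31, objective 40.
(a,b)=(4,1): 3·4+4·1=16≤20, 6·4+6·1=30≤31, objective 37.
(a,b)=(4,0): 3·4+4·0=12≤20, 6·4+6·0=24≤31, objective 32.
No feasible integer point exceeds 40.

40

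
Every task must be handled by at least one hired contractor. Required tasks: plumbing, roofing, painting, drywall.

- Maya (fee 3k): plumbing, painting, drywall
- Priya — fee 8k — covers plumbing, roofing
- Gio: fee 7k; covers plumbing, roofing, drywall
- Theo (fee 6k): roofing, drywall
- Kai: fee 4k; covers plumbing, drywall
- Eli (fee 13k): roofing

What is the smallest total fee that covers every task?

9

This is an integer covering problem.
Choose Maya and Theo: together they cover plumbing, roofing, painting, drywall — every task.
Total fee: 3 + 6 = 9.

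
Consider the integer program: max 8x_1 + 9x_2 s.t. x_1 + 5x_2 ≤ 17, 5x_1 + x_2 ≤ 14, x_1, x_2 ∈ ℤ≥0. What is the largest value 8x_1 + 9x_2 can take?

The continuous relaxation peaks at (2.21, 2.96) with value 44.29; rounding to a feasible lattice point costs some objective.
(x_1,x_2)=(2,3): 1·2+5·3=17≤17, 5·2+1·3=13≤14, objective 43.
(x_1,x_2)=(1,3): 1·1+5·3=16≤17, 5·1+1·3=8≤14, objective 35.
(x_1,x_2)=(2,2): 1·2+5·2=12≤17, 5·2+1·2=12≤14, objective 34.
The best lattice point is (2,3), giving 43.

43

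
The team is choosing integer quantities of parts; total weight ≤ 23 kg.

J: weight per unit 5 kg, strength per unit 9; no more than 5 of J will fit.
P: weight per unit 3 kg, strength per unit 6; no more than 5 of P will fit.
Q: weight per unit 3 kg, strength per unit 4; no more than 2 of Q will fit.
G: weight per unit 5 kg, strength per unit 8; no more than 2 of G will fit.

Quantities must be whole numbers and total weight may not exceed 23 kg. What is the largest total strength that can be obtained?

5×P, 1×Q, and 1×G: weight 23 ≤ 23, strength 5·6 + 1·4 + 1·8 = 42.
1×J, 5×P, and 1×Q: weight 23 ≤ 23, strength 1·9 + 5·6 + 1·4 = 43.
Best is 43.

43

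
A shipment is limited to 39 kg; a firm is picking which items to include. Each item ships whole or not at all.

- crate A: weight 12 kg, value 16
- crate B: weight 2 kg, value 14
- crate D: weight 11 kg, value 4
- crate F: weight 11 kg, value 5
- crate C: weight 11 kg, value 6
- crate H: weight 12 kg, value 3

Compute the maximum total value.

41

Take crate A, crate B, crate F, and crate C: weight 12 + 2 + 11 + 11 = 36 ≤ 39, value 16 + 14 + 5 + 6 = 41.
No other feasible combination does better.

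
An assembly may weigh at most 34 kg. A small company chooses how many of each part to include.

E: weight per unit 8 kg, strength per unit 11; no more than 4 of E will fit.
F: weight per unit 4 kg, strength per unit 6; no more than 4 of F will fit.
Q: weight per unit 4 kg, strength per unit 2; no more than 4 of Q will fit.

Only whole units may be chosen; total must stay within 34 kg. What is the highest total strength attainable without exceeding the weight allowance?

2×E and 4×F: weight 32 ≤ 34, strength 2·11 + 4·6 = 46.
3×E and 2×F: weight 32 ≤ 34, strength 3·11 + 2·6 = 45.
Best is 46.

46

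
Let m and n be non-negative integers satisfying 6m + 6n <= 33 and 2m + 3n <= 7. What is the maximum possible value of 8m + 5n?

The continuous relaxation peaks at (3.5, 0) with value 28.00; rounding to a feasible lattice point costs some objective.
(m,n)=(3,0): 6·3+6·0=18≤33, 2·3+3·0=6≤7, objective 24.
(m,n)=(2,1): 6·2+6·1=18≤33, 2·2+3·1=7≤7, objective 21.
(m,n)=(2,0): 6·2+6·0=12≤33, 2·2+3·0=4≤7, objective 16.
The best lattice point is (3,0), giving 24.

24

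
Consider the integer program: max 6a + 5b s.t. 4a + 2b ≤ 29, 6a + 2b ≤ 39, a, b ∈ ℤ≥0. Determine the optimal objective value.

70

The continuous relaxation peaks at (0, 14.5) with value 72.50; rounding to a feasible lattice point costs some objective.
(a,b)=(0,14): 4·0+2·14=28≤29, 6·0+2·14=28≤39, objective 70.
(a,b)=(0,13): 4·0+2·13=26≤29, 6·0+2·13=26≤39, objective 65.
Maximum is 70 at (a,b)=(0,14).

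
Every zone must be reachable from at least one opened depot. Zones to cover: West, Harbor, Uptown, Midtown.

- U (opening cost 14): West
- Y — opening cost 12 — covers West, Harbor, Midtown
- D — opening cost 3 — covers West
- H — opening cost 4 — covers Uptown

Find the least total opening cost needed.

Choose Y and H: together they cover West, Harbor, Uptown, Midtown — every zone.
Total opening cost: 12 + 4 = 16.

16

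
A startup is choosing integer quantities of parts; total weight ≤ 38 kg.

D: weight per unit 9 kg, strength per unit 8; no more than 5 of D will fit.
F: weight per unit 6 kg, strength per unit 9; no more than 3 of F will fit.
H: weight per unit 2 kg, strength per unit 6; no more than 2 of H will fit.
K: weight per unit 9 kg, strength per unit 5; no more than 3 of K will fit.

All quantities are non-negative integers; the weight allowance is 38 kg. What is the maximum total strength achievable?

49

Take 2×D, 3×F, and 1×H: weight 38 ≤ 38, strength 2·8 + 3·9 + 1·6 = 49.
No other integer combination yields more.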